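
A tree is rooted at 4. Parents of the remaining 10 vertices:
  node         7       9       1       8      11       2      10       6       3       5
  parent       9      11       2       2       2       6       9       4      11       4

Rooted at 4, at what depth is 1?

Path from 4 to 1: 4 – 6 – 2 – 1, which has 3 edges.

3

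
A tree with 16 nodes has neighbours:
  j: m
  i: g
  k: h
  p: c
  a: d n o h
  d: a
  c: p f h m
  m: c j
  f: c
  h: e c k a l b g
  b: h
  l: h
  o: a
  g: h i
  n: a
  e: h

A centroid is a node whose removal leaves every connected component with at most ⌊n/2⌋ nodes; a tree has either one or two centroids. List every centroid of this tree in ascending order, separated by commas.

h

If h is removed the pieces have sizes 5, 4, 2, 1, 1, 1, 1, all ≤ ⌊16/2⌋ = 8.
No neighbour of h does as well, so h is the unique centroid.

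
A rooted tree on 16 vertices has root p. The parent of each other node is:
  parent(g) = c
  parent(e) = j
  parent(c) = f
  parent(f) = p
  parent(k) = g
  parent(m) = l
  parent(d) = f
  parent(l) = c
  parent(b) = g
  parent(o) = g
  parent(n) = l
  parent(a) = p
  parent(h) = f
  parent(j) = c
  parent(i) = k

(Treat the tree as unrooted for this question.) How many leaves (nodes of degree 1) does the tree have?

9

Exactly 9 nodes have a single neighbour: a, b, d, e, h, i, m, n, o.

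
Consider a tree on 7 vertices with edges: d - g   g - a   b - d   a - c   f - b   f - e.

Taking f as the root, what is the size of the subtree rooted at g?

3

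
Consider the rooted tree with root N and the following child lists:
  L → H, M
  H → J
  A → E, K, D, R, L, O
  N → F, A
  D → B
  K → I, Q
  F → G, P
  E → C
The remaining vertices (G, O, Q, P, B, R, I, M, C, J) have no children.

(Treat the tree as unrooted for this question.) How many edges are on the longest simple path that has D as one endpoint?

4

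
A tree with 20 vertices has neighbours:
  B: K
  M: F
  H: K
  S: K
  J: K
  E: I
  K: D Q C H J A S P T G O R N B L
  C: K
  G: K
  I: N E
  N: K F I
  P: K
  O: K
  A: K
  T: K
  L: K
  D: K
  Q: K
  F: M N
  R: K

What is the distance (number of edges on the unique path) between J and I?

3

J – K – N – I: 3 edges.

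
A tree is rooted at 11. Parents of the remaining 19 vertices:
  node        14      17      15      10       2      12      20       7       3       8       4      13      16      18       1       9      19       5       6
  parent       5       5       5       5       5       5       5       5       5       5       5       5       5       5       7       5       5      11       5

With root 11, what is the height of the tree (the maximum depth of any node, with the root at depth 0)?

The longest root-to-leaf path is 11–5–7–1 (3 edges).

3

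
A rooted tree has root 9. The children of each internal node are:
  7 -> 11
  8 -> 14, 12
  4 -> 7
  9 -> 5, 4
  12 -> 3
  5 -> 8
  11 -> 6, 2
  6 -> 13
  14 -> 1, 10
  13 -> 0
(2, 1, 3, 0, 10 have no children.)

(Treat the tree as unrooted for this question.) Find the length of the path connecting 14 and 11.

6

The path is 14–8–5–9–4–7–11, which has 6 edges.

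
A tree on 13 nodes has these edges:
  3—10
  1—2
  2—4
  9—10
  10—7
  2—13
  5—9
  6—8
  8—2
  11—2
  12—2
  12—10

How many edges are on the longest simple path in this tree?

A longest path is 5 - 9 - 10 - 12 - 2 - 8 - 6, with 6 edges.

6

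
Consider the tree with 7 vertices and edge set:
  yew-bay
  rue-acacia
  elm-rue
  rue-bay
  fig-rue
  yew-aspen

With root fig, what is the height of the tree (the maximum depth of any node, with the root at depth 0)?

4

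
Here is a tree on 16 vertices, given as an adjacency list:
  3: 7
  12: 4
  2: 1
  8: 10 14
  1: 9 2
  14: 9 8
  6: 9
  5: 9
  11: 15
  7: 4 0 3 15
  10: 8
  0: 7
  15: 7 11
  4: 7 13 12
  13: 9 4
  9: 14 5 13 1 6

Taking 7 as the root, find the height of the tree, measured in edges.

6

A deepest node is 10, reached by 7–4–13–9–14–8–10.
That path has 6 edges, so the height is 6.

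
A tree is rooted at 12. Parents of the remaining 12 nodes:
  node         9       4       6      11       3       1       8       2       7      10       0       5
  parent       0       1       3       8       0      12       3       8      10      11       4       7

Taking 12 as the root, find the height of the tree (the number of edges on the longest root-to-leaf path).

5 sits deepest: 12 – 1 – 4 – 0 – 3 – 8 – 11 – 10 – 7 – 5 — 9 edges from the root.

9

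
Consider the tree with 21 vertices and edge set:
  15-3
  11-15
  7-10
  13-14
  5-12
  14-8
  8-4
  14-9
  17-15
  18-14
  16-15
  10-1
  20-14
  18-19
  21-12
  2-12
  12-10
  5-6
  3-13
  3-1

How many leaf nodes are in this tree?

Exactly 11 nodes have a single neighbour: 2, 4, 6, 7, 9, 11, 16, 17, 19, 20, 21.

11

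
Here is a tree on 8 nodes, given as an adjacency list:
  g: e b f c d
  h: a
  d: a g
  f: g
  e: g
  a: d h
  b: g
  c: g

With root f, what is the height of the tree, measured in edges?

4

h sits deepest: f – g – d – a – h — 4 edges from the root.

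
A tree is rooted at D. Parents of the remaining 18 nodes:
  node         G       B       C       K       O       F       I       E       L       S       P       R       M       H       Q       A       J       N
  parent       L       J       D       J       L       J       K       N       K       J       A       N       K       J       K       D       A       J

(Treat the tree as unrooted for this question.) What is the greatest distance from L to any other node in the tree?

A farthest node from L is C.
The path L–K–J–A–D–C has 5 edges.

5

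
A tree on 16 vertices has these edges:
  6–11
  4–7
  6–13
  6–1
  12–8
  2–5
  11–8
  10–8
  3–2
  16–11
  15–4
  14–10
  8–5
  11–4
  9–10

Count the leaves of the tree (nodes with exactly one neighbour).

Degree-1 nodes: 1, 3, 7, 9, 12, 13, 14, 15, 16 — 9 of them.

9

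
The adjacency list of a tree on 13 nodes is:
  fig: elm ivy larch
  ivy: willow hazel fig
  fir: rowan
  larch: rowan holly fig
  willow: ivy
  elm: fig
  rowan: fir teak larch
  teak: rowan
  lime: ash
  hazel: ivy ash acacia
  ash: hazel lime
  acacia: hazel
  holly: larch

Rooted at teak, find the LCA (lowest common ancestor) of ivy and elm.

fig

Ancestors of ivy (toward the root): ivy, fig, larch, rowan, teak.
Ancestors of elm: elm, fig, larch, rowan, teak.
The deepest node appearing in both lists is fig.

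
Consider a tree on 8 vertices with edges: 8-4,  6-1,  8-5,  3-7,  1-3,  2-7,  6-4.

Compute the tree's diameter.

Starting from 5, a farthest node is 2 at distance 7.
One longest path: 5 – 8 – 4 – 6 – 1 – 3 – 7 – 2.
So the diameter is 7.

7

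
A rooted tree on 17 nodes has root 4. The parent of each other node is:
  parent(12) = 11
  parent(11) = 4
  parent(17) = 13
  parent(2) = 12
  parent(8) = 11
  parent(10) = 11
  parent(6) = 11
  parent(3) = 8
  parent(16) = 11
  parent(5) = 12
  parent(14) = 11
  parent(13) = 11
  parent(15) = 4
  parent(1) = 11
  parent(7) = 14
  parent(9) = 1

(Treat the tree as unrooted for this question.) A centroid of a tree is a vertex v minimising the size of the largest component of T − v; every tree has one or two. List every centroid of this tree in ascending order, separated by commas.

If 11 is removed the pieces have sizes 3, 2, 2, 2, 2, 2, 1, 1, 1, all ≤ ⌊17/2⌋ = 8.
No neighbour of 11 does as well, so 11 is the unique centroid.

11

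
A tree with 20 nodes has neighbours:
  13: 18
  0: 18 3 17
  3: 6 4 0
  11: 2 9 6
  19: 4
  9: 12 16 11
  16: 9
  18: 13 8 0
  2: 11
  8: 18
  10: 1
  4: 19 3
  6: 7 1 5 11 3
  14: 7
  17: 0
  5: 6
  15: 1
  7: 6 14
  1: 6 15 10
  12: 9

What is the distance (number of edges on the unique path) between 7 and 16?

7 – 6 – 11 – 9 – 16: 4 edges.

4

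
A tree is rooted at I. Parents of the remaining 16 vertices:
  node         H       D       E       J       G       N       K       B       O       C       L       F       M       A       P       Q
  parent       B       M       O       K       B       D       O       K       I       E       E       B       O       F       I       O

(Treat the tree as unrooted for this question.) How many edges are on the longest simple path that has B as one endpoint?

5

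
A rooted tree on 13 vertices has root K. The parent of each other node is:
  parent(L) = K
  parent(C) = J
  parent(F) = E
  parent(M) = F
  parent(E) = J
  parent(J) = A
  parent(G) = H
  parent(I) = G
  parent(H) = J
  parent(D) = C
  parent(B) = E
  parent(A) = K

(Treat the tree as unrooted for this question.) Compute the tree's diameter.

A longest path is I-G-H-J-A-K-L, with 6 edges.

6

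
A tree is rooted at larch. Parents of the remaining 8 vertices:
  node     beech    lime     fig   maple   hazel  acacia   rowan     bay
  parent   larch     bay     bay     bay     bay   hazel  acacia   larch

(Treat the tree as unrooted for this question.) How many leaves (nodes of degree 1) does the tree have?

5

Exactly 5 nodes have a single neighbour: beech, fig, lime, maple, rowan.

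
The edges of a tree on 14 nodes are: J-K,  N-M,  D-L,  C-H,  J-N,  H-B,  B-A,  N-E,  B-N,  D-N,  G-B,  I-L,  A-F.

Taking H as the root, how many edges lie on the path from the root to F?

Climbing from F to the root: F – A – B – H. That's 3 steps.

3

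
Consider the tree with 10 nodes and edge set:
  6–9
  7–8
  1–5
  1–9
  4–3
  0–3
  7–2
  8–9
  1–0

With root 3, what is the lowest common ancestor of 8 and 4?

3

Ancestors of 8 (toward the root): 8, 9, 1, 0, 3.
Ancestors of 4: 4, 3.
The deepest node appearing in both lists is 3.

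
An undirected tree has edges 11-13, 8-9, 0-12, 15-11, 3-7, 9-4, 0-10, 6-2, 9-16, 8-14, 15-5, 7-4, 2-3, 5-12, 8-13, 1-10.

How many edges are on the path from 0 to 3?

0–12–5–15–11–13–8–9–4–7–3: 10 edges.

10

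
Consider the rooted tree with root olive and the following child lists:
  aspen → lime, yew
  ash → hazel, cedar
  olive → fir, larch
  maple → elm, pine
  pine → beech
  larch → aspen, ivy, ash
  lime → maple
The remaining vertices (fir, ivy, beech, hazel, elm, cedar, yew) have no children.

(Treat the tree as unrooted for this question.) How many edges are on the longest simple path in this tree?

7

A longest path is hazel - ash - larch - aspen - lime - maple - pine - beech, with 7 edges.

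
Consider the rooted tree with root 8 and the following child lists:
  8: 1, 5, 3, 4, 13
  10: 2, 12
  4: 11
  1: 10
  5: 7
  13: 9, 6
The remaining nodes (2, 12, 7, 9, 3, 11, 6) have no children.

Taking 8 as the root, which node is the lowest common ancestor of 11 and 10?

8

Ancestors of 11 (toward the root): 11, 4, 8.
Ancestors of 10: 10, 1, 8.
The deepest node appearing in both lists is 8.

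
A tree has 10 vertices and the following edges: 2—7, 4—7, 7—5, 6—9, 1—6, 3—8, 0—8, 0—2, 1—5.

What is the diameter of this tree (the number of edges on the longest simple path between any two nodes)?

8

Starting from 3, a farthest node is 9 at distance 8.
One longest path: 3 – 8 – 0 – 2 – 7 – 5 – 1 – 6 – 9.
So the diameter is 8.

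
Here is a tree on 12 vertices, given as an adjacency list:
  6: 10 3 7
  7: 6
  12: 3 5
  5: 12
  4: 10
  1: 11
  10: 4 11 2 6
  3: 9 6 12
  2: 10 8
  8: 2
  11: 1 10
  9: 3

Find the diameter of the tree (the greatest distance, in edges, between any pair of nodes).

A longest path is 1–11–10–6–3–12–5, with 6 edges.

6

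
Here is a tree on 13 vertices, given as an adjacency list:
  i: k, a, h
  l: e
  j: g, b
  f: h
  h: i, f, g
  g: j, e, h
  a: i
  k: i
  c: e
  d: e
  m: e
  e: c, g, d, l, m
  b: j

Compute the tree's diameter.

5

BFS from b reaches a last, at distance 5; BFS from a confirms no node is farther.
Path: b–j–g–h–i–a.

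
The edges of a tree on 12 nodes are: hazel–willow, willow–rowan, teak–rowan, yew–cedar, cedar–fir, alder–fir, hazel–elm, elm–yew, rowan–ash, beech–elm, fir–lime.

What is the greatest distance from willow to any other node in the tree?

6

Distances from willow peak at 6, attained at alder (lime also at distance 6).
willow–hazel–elm–yew–cedar–fir–alder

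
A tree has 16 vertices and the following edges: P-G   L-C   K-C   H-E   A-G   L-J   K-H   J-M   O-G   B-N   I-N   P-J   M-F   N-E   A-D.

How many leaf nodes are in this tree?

5

The leaves are B, D, F, I, O.
That is 5 leaves.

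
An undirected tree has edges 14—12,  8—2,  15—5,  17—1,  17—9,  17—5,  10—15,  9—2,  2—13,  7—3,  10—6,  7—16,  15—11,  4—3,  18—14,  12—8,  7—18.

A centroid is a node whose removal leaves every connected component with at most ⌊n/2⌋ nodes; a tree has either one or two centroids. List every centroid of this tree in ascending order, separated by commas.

Delete 2: the remaining components have sizes 8, 8, 1. Max 8 ≤ 9, so 2 is a centroid.
Every other node leaves some component of size > 9, so the centroid is unique.

2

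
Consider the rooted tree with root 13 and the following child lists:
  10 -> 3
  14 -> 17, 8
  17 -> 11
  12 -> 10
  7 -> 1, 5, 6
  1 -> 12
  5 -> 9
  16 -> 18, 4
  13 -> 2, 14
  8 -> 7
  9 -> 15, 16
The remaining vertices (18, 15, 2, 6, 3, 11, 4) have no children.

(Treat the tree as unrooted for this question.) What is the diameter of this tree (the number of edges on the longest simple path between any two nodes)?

BFS from 18 reaches 11 last, at distance 8; BFS from 11 confirms no node is farther.
Path: 18-16-9-5-7-8-14-17-11.

8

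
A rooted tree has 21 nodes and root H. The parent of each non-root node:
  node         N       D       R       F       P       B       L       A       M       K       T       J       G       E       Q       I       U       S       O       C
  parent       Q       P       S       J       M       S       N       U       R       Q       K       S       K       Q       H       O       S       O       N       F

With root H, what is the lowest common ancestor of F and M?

Ancestors of F (toward the root): F, J, S, O, N, Q, H.
Ancestors of M: M, R, S, O, N, Q, H.
The deepest node appearing in both lists is S.

S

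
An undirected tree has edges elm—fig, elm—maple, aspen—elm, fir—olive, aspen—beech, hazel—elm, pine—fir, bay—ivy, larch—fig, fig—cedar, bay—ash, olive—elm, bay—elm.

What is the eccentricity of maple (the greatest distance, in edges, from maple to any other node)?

Distances from maple peak at 4, attained at pine.
maple–elm–olive–fir–pine

4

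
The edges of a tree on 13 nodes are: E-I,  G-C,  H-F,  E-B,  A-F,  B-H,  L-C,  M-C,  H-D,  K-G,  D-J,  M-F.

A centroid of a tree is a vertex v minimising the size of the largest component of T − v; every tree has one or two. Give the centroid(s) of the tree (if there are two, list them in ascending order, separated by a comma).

F

Delete F: the remaining components have sizes 6, 5, 1. Max 6 ≤ 6, so F is a centroid.
Every other node leaves some component of size > 6, so the centroid is unique.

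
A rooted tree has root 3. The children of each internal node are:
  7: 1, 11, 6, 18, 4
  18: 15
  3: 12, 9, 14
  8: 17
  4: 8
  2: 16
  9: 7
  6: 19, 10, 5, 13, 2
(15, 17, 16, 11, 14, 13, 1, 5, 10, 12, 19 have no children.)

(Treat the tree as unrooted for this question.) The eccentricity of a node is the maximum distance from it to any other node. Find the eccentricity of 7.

Distances from 7 peak at 3, attained at 12 (17, 14, 16 also at distance 3).
7 – 9 – 3 – 12

3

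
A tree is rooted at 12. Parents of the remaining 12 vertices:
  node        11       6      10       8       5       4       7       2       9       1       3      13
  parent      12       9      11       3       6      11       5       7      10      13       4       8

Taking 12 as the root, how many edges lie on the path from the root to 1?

6

12 → 11 → 4 → 3 → 8 → 13 → 1 — 6 edges.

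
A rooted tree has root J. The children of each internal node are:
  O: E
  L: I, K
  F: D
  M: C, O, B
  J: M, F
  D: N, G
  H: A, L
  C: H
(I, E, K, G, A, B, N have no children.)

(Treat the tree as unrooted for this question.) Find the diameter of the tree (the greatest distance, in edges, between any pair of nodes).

BFS from N reaches I last, at distance 8; BFS from I confirms no node is farther.
Path: N–D–F–J–M–C–H–L–I.

8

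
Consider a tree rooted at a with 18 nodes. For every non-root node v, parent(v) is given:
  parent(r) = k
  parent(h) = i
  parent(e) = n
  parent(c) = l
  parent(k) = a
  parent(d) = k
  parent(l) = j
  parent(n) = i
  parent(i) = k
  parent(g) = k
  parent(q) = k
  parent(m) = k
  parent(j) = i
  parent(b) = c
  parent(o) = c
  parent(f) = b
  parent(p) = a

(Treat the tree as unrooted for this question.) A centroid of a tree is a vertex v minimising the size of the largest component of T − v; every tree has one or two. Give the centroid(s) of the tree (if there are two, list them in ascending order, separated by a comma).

If i is removed the pieces have sizes 8, 6, 2, 1, all ≤ ⌊18/2⌋ = 9.
No neighbour of i does as well, so i is the unique centroid.

i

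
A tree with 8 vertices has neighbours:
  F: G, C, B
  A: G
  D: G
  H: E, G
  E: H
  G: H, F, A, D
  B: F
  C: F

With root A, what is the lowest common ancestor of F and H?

G

F's ancestor chain is F, G, A and H's is H, G, A; they first meet at G.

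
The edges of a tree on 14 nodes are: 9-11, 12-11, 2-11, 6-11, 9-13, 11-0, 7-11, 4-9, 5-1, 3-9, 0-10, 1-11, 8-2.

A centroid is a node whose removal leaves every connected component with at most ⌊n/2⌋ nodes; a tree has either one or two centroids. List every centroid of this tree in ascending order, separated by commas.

11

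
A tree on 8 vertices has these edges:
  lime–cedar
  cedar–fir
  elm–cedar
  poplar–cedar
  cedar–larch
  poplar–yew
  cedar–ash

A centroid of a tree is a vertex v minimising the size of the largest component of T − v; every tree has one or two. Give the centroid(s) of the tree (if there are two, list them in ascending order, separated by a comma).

If cedar is removed the pieces have sizes 2, 1, 1, 1, 1, 1, all ≤ ⌊8/2⌋ = 4.
Every other node leaves some component of size > 4, so the centroid is unique.

cedar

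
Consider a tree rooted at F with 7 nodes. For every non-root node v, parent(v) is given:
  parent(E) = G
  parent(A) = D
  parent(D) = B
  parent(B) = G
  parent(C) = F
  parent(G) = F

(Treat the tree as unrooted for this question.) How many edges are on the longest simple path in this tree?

BFS from A reaches C last, at distance 5; BFS from C confirms no node is farther.
Path: A – D – B – G – F – C.

5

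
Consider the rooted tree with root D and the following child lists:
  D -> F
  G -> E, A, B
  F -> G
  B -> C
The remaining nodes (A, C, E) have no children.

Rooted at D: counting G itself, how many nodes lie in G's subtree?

5

The subtree rooted at G contains: G, E, A, B, C — 5 nodes.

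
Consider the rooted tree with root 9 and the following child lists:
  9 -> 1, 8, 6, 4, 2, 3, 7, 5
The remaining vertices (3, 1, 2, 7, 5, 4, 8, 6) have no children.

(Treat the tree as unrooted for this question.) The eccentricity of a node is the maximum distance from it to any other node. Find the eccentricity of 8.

2

A farthest node from 8 is 7 (3, 2, 6, 1, 5, 4 also at distance 2).
The path 8-9-7 has 2 edges.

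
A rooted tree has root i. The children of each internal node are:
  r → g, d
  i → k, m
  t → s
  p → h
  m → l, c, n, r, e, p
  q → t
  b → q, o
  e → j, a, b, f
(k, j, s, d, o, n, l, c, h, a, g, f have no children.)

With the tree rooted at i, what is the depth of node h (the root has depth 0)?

i–m–p–h — 3 edges.

3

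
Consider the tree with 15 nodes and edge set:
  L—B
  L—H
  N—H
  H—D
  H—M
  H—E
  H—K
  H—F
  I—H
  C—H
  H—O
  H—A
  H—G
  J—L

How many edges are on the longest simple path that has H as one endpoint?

Distances from H peak at 2, attained at J (B also at distance 2).
H–L–J

2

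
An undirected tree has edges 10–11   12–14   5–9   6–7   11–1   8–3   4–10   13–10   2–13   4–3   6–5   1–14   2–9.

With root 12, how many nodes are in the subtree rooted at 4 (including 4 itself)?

4's subtree: {4, 3, 8}, size 3.

3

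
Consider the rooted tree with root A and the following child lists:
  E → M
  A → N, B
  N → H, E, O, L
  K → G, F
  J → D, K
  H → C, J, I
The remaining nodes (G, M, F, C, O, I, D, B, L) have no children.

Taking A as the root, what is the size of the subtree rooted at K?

K's subtree: {K, F, G}, size 3.

3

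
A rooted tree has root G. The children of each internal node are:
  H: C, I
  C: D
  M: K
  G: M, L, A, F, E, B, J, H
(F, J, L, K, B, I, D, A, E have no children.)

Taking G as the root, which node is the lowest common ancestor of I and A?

Ancestors of I (toward the root): I, H, G.
Ancestors of A: A, G.
The deepest node appearing in both lists is G.

G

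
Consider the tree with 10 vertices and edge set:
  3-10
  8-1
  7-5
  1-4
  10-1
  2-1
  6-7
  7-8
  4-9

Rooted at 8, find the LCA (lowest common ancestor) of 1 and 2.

1

1's ancestor chain is 1, 8 and 2's is 2, 1, 8; they first meet at 1.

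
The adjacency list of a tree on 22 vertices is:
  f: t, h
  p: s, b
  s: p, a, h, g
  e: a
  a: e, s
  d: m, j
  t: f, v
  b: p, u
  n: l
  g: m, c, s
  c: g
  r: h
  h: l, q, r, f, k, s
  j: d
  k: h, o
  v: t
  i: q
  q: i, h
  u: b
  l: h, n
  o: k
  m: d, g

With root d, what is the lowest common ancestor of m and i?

Path m→root: m d; path i→root: i q h s g m d.
First common node: m.

m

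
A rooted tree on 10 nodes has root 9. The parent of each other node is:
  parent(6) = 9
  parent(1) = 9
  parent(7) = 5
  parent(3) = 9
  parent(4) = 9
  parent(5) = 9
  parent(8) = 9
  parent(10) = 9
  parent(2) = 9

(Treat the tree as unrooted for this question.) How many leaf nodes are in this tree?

8

The leaves are 1, 2, 3, 4, 6, 7, 8, 10.
That is 8 leaves.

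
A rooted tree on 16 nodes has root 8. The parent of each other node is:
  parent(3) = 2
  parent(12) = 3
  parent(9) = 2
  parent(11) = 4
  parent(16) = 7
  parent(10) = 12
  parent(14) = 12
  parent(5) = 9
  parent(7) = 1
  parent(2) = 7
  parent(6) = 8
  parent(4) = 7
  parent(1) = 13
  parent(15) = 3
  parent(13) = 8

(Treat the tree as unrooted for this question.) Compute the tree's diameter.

A longest path is 6–8–13–1–7–2–3–12–14, with 8 edges.

8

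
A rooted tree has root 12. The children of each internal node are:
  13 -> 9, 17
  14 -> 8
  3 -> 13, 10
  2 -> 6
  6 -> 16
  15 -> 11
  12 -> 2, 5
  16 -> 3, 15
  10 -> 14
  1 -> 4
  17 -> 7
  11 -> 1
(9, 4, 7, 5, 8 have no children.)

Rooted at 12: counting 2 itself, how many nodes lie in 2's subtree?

Descendants of 2 (including itself): 2, 6, 16, 3, 15, 13, 10, 11, 17, 9, 14, 1, 7, 8, 4. That's 15.

15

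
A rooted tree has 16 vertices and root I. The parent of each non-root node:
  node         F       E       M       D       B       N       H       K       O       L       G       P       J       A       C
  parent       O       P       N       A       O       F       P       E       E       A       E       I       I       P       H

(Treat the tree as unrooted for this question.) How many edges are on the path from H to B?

4

The path is H – P – E – O – B, which has 4 edges.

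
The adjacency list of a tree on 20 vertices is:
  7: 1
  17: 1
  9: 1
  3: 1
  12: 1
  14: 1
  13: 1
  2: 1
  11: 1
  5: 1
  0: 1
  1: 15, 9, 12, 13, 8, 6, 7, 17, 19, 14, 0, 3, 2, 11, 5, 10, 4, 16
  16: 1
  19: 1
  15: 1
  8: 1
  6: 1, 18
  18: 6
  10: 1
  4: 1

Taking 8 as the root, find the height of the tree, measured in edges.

3

A deepest node is 18, reached by 8 → 1 → 6 → 18.
That path has 3 edges, so the height is 3.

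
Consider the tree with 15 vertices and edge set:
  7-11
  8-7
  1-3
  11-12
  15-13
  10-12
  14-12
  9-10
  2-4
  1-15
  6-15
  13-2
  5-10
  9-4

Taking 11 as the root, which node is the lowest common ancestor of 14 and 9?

12

Ancestors of 14 (toward the root): 14, 12, 11.
Ancestors of 9: 9, 10, 12, 11.
The deepest node appearing in both lists is 12.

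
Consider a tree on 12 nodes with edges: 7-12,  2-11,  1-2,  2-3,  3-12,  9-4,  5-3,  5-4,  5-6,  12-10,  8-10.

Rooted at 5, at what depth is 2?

5–3–2 — 2 edges.

2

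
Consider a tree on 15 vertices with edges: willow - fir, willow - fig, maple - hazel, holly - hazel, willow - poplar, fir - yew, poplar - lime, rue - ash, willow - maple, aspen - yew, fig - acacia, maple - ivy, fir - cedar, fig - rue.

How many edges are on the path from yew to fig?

Walking from yew: yew - fir - willow - fig. Length 3.

3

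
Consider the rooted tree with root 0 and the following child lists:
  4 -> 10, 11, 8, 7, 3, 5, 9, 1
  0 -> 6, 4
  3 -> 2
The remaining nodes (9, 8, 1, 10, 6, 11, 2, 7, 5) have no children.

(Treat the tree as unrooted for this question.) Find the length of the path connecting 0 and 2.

3

Walking from 0: 0 - 4 - 3 - 2. Length 3.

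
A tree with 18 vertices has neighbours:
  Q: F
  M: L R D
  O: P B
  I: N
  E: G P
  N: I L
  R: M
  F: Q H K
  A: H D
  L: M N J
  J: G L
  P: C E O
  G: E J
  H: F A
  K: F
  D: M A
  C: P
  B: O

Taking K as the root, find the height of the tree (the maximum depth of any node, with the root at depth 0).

A deepest node is B, reached by K → F → H → A → D → M → L → J → G → E → P → O → B.
That path has 12 edges, so the height is 12.

12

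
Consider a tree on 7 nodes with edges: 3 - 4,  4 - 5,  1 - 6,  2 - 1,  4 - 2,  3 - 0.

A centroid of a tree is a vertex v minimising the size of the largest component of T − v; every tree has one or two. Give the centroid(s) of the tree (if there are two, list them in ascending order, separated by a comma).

Delete 4: the remaining components have sizes 3, 2, 1. Max 3 ≤ 3, so 4 is a centroid.
Every other node leaves some component of size > 3, so the centroid is unique.

4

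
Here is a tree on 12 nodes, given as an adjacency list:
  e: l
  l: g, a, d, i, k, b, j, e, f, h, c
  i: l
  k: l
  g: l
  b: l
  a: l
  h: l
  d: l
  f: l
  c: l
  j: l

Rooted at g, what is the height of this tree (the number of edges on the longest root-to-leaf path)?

A deepest node is d, reached by g → l → d.
That path has 2 edges, so the height is 2.

2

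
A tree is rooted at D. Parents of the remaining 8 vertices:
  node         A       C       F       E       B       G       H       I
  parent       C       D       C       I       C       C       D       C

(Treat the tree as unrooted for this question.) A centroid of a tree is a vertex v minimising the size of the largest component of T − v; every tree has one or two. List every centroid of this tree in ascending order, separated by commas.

If C is removed the pieces have sizes 2, 2, 1, 1, 1, 1, all ≤ ⌊9/2⌋ = 4.
No neighbour of C does as well, so C is the unique centroid.

C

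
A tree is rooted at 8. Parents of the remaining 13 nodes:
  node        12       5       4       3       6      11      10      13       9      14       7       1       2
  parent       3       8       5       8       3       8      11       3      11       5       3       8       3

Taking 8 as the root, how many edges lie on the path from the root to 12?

Climbing from 12 to the root: 12 – 3 – 8. That's 2 steps.

2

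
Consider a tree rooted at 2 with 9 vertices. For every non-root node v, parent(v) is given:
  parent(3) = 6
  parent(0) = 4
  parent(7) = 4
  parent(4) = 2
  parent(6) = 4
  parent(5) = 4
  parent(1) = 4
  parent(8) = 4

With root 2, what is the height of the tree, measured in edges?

3

The longest root-to-leaf path is 2 – 4 – 6 – 3 (3 edges).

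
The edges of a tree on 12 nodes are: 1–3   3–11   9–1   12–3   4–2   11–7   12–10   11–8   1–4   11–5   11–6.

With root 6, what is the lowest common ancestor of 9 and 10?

3

Ancestors of 9 (toward the root): 9, 1, 3, 11, 6.
Ancestors of 10: 10, 12, 3, 11, 6.
The deepest node appearing in both lists is 3.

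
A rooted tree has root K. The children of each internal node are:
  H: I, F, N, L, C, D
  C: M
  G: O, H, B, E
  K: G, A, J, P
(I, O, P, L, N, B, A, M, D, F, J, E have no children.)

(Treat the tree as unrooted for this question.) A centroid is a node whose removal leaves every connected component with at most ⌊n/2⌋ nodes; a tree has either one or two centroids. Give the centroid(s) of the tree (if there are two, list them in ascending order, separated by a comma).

Removing G splits the tree into components of sizes 8, 4, 1, 1, 1; the largest is 8 ≤ ⌊16/2⌋ = 8.
H is adjacent to G and is also a centroid (the largest component after removing it is likewise 8).

G, H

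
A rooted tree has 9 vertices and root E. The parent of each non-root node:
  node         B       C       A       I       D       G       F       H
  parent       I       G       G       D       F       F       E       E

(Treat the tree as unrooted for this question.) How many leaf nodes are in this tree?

The leaves are A, B, C, H.
That is 4 leaves.

4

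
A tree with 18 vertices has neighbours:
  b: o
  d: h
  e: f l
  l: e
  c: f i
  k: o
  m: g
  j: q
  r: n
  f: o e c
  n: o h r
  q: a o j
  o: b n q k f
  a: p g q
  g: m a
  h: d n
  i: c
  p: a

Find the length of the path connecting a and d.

5

Walking from a: a – q – o – n – h – d. Length 5.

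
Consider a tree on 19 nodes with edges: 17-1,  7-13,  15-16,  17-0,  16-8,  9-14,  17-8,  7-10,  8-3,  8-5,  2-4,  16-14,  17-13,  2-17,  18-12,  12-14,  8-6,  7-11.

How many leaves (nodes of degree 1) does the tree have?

11

Exactly 11 nodes have a single neighbour: 0, 1, 3, 4, 5, 6, 9, 10, 11, 15, 18.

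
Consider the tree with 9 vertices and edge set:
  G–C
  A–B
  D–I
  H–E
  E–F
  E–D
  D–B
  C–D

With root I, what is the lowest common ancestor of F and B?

F's ancestor chain is F, E, D, I and B's is B, D, I; they first meet at D.

D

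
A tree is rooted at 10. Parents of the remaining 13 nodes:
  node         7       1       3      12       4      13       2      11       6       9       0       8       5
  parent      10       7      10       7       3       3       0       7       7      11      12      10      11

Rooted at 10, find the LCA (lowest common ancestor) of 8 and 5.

10

8's ancestor chain is 8, 10 and 5's is 5, 11, 7, 10; they first meet at 10.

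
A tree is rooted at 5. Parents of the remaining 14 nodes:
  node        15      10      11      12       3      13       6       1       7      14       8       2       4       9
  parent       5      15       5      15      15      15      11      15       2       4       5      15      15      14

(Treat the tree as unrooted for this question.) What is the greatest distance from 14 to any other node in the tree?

A farthest node from 14 is 6.
The path 14-4-15-5-11-6 has 5 edges.

5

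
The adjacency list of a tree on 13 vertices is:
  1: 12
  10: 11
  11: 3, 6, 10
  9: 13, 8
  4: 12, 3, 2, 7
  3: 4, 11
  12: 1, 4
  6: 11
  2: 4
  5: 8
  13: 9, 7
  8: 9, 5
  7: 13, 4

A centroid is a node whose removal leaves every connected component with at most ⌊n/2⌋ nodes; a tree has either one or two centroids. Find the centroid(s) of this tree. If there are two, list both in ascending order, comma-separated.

4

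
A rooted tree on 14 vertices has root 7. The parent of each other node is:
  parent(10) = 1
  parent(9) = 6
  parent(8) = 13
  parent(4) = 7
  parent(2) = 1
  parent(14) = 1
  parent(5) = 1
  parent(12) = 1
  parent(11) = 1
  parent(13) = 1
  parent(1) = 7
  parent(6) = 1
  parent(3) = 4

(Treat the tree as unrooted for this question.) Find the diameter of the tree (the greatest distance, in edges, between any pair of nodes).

Starting from 3, a farthest node is 8 at distance 5.
One longest path: 3–4–7–1–13–8.
So the diameter is 5.

5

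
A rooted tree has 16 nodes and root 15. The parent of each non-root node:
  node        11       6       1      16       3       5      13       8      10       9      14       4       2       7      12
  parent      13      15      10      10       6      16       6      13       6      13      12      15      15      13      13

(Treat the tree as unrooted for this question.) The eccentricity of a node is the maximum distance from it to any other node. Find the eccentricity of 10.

4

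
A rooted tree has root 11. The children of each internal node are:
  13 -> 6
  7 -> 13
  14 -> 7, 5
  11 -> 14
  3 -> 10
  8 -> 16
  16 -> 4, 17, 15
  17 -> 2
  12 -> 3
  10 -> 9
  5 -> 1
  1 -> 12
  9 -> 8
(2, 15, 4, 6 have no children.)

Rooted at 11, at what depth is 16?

11 – 14 – 5 – 1 – 12 – 3 – 10 – 9 – 8 – 16 — 9 edges.

9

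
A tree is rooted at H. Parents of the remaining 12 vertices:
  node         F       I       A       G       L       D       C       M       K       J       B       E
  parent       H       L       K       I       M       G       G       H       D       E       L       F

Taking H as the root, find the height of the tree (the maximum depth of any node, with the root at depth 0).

7

A deepest node is A, reached by H → M → L → I → G → D → K → A.
That path has 7 edges, so the height is 7.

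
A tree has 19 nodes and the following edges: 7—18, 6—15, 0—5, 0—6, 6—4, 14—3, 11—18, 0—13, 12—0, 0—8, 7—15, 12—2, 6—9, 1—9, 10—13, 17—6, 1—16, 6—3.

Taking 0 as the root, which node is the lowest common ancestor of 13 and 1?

0

Path 13→root: 13 0; path 1→root: 1 9 6 0.
First common node: 0.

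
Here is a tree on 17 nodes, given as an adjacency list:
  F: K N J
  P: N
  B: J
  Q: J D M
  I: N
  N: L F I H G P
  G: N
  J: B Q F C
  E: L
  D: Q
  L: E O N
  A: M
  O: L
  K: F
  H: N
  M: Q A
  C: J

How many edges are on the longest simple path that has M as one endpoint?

6

Distances from M peak at 6, attained at O (E also at distance 6).
M – Q – J – F – N – L – O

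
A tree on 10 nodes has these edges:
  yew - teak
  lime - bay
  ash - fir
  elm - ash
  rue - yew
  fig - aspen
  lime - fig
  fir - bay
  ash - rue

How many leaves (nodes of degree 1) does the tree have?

3

Degree-1 nodes: aspen, elm, teak — 3 of them.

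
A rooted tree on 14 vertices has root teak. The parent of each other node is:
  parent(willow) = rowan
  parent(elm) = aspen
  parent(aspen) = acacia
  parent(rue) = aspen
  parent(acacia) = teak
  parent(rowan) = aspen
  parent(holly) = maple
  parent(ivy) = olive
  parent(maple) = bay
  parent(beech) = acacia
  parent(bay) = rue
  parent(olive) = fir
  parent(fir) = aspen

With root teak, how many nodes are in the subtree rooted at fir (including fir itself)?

The subtree rooted at fir contains: fir, olive, ivy — 3 nodes.

3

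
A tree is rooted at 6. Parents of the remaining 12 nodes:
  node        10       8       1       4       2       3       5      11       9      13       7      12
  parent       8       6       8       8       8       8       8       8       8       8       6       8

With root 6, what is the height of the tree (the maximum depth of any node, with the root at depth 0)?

2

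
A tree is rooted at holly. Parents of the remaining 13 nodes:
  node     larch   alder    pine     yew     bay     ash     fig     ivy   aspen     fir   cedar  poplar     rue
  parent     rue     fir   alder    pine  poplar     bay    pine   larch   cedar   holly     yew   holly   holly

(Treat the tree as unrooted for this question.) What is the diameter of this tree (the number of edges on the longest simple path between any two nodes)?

9

A longest path is ash–bay–poplar–holly–fir–alder–pine–yew–cedar–aspen, with 9 edges.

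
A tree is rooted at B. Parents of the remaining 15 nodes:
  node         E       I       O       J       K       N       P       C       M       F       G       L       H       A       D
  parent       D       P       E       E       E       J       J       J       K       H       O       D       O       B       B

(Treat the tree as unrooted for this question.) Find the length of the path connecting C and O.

Walking from C: C - J - E - O. Length 3.

3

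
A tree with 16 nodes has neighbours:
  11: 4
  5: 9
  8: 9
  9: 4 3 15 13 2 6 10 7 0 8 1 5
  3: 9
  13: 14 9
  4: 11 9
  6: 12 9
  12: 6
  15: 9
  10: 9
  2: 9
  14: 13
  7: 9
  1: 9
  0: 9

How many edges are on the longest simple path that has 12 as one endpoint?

A farthest node from 12 is 14 (11 also at distance 4).
The path 12-6-9-13-14 has 4 edges.

4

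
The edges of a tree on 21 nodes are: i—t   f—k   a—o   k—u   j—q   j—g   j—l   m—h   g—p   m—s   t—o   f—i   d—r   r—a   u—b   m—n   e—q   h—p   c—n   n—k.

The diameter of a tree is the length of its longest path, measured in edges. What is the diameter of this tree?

A longest path is e-q-j-g-p-h-m-n-k-f-i-t-o-a-r-d, with 15 edges.

15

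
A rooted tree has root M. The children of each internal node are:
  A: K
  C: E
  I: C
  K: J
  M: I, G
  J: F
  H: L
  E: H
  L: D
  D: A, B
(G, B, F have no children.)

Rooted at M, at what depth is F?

M – I – C – E – H – L – D – A – K – J – F — 10 edges.

10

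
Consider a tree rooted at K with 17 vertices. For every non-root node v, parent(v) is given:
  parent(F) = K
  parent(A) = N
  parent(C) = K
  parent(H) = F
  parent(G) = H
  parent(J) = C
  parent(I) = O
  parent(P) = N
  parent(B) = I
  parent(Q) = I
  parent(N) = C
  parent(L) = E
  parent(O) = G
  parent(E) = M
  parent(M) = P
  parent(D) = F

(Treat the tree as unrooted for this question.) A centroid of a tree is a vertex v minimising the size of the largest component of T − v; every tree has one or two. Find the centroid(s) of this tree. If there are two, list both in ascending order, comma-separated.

K

Removing K splits the tree into components of sizes 8, 8; the largest is 8 ≤ ⌊17/2⌋ = 8.
Every other node leaves some component of size > 8, so the centroid is unique.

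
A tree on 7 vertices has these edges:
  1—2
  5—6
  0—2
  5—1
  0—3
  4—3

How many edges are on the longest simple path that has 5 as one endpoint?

A farthest node from 5 is 4.
The path 5-1-2-0-3-4 has 5 edges.

5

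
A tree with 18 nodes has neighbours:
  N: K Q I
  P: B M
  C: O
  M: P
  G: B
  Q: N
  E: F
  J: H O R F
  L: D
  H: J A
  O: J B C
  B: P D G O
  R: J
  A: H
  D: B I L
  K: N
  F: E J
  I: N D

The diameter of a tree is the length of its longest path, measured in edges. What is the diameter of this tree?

Starting from E, a farthest node is K at distance 8.
One longest path: E-F-J-O-B-D-I-N-K.
So the diameter is 8.

8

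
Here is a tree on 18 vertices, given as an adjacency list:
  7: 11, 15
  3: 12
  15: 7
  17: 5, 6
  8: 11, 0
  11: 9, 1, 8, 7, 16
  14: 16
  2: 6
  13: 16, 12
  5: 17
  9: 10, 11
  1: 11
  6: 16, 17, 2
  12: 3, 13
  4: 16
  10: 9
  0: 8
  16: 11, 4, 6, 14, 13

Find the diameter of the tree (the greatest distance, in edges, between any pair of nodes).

BFS from 15 reaches 3 last, at distance 6; BFS from 3 confirms no node is farther.
Path: 15-7-11-16-13-12-3.

6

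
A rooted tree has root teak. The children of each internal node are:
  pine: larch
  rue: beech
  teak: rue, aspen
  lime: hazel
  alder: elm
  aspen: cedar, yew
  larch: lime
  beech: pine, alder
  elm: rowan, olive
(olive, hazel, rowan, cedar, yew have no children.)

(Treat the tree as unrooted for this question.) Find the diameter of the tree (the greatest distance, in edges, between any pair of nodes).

8

BFS from cedar reaches hazel last, at distance 8; BFS from hazel confirms no node is farther.
Path: cedar–aspen–teak–rue–beech–pine–larch–lime–hazel.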